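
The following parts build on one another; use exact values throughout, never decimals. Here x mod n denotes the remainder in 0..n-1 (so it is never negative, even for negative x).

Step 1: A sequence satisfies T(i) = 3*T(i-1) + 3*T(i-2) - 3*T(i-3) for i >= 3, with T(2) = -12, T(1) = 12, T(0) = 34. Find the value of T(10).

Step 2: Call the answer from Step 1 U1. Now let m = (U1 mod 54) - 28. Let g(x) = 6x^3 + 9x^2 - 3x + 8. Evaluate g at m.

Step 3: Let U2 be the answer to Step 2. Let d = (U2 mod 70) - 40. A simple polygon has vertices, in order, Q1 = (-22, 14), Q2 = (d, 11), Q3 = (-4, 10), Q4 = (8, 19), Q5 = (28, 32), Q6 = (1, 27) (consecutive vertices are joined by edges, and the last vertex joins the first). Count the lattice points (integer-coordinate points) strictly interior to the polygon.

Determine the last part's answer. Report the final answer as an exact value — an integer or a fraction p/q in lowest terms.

355

Step 1: T(3) = 3*(-12) + 3*(12) - 3*(34) = -102; iterating: T(3)=-102, T(4)=-378, T(5)=-1404, T(6)=-5040, T(7)=-18198, T(8)=-65502, T(9)=-235980, T(10)=-849852; answer -849852
Step 2: U1 = -849852; m = -28; 6*(-28)^3 + 9*(-28)^2 - 3*(-28)^1 + 8 = (-131712) + (7056) + (84) + (8) = -124564; answer -124564
Step 3: U2 = -124564; d = -4; cross terms: (-22*11 - -4*14)=-186, (-4*10 - -4*11)=4, (-4*19 - 8*10)=-156, (8*32 - 28*19)=-276, (28*27 - 1*32)=724, (1*14 - -22*27)=608; twice the area = |718| = 718; area = 359; boundary points = 3 + 1 + 3 + 1 + 1 + 1 = 10; strictly interior points = area - boundary/2 + 1 = 355; answer 355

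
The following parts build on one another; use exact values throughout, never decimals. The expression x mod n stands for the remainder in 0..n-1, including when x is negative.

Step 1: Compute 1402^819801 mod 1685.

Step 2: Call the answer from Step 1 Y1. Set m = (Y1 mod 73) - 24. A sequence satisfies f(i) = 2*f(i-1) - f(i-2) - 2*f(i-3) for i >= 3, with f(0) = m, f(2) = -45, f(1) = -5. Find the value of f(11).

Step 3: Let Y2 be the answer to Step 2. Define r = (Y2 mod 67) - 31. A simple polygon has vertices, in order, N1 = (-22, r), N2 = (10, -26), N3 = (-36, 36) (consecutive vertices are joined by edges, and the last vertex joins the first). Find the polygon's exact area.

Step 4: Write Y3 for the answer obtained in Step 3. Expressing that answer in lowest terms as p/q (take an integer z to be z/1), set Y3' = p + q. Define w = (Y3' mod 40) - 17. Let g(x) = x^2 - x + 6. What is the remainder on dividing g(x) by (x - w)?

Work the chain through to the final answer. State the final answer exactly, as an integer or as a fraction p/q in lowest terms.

8

Step 1: squarings mod 1685: 1402^1=1402, 1402^2=894, 1402^4=546, 1402^8=1556, 1402^16=1476, 1402^32=1556, 1402^64=1476, 1402^128=1556, 1402^256=1476, 1402^512=1556, 1402^1024=1476, 1402^2048=1556, 1402^4096=1476, 1402^8192=1556, 1402^16384=1476, 1402^32768=1556, 1402^65536=1476, 1402^131072=1556, 1402^262144=1476, 1402^524288=1556; 1402^819801 = 1402^1 * 1402^8 * 1402^16 * 1402^64 * 1402^512 * 1402^32768 * 1402^262144 * 1402^524288 = 1122 (mod 1685); answer 1122
Step 2: Y1 = 1122; m = 3; f(3) = 2*(-45) - 1*(-5) - 2*(3) = -91; iterating: f(3)=-91, f(4)=-127, f(5)=-73, f(6)=163, f(7)=653, f(8)=1289, f(9)=1599, f(10)=603, f(11)=-2971; answer -2971
Step 3: Y2 = -2971; r = 13; cross terms: (-22*-26 - 10*13)=442, (10*36 - -36*-26)=-576, (-36*13 - -22*36)=324; twice the area = |190| = 190; area = 95; answer 95
Step 4: Y3 = 95; threaded value p + q = 96; w = -1; remainder = value at the root: 1*(-1)^2 - 1*(-1)^1 + 6 = (1) + (1) + (6) = 8; answer 8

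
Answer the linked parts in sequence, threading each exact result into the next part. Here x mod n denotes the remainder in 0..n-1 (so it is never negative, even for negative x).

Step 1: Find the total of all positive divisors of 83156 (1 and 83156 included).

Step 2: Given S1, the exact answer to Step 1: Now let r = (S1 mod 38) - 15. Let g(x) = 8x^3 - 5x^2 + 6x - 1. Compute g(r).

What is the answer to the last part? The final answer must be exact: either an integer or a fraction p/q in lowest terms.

16808

Step 1: 83156 = 2^2 * 20789; sigma = (1 + 2 + 4) * (1 + 20789) = 7 * 20790 = 145530; answer 145530
Step 2: S1 = 145530; r = 13; 8*(13)^3 - 5*(13)^2 + 6*(13)^1 - 1 = (17576) + (-845) + (78) + (-1) = 16808; answer 16808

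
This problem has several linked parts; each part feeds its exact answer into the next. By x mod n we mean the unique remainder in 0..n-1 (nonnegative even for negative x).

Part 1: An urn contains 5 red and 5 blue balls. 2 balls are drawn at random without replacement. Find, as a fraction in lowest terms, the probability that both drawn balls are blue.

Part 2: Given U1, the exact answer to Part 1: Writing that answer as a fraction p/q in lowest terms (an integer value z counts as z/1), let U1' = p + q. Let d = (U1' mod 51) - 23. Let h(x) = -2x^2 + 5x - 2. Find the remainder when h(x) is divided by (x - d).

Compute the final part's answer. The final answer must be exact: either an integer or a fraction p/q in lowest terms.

-350

Part 1: total draws C(10,2) = 45; favorable C(5,2) = 10; P = 2/9; answer 2/9
Part 2: U1 = 2/9; threaded value p + q = 11; d = -12; remainder = value at the root: -2*(-12)^2 + 5*(-12)^1 - 2 = (-288) + (-60) + (-2) = -350; answer -350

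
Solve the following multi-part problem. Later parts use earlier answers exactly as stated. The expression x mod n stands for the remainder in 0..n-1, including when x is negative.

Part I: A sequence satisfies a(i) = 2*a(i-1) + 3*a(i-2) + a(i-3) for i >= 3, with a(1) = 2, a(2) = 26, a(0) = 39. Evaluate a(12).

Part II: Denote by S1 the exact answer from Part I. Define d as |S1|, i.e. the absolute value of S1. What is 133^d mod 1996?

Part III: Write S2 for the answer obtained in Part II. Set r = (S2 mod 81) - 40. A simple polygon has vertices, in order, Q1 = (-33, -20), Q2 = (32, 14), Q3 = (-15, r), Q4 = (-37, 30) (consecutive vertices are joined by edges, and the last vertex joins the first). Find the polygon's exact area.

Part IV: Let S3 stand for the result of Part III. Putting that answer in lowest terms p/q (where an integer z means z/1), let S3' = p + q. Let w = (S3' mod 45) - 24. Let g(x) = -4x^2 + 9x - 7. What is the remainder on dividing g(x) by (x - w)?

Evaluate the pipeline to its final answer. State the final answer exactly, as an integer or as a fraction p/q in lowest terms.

Part I: a(3) = 2*(26) + 3*(2) + 1*(39) = 97; iterating: a(3)=97, a(4)=274, a(5)=865, a(6)=2649, a(7)=8167, a(8)=25146, a(9)=77442, a(10)=238489, a(11)=734450, a(12)=2261809; answer 2261809
Part II: S1 = 2261809; d = 2261809; squarings mod 1996: 133^1=133, 133^2=1721, 133^4=1773, 133^8=1825, 133^16=1297, 133^32=1577, 133^64=1909, 133^128=1581, 133^256=569, 133^512=409, 133^1024=1613, 133^2048=981, 133^4096=289, 133^8192=1685, 133^16384=913, 133^32768=1237, 133^65536=1233, 133^131072=1333, 133^262144=449, 133^524288=5, 133^1048576=25, 133^2097152=625; 133^2261809 = 133^1 * 133^16 * 133^32 * 133^256 * 133^512 * 133^32768 * 133^131072 * 133^2097152 = 1921 (mod 1996); answer 1921
Part III: S2 = 1921; r = 18; cross terms: (-33*14 - 32*-20)=178, (32*18 - -15*14)=786, (-15*30 - -37*18)=216, (-37*-20 - -33*30)=1730; twice the area = |2910| = 2910; area = 1455; answer 1455
Part IV: S3 = 1455; threaded value p + q = 1456; w = -8; remainder = value at the root: -4*(-8)^2 + 9*(-8)^1 - 7 = (-256) + (-72) + (-7) = -335; answer -335

-335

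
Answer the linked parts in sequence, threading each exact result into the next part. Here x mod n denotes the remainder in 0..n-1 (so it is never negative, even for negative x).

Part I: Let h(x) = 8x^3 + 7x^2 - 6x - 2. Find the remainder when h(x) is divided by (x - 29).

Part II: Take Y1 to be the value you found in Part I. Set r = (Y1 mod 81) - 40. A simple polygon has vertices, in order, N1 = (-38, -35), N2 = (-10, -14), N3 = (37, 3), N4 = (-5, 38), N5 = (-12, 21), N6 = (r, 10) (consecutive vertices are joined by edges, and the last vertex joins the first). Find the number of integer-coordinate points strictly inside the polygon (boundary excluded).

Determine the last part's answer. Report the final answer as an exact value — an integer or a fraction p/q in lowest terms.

Part I: remainder = value at the root: 8*(29)^3 + 7*(29)^2 - 6*(29)^1 - 2 = (195112) + (5887) + (-174) + (-2) = 200823; answer 200823
Part II: Y1 = 200823; r = -16; cross terms: (-38*-14 - -10*-35)=182, (-10*3 - 37*-14)=488, (37*38 - -5*3)=1421, (-5*21 - -12*38)=351, (-12*10 - -16*21)=216, (-16*-35 - -38*10)=940; twice the area = |3598| = 3598; area = 1799; boundary points = 7 + 1 + 7 + 1 + 1 + 1 = 18; strictly interior points = area - boundary/2 + 1 = 1791; answer 1791

1791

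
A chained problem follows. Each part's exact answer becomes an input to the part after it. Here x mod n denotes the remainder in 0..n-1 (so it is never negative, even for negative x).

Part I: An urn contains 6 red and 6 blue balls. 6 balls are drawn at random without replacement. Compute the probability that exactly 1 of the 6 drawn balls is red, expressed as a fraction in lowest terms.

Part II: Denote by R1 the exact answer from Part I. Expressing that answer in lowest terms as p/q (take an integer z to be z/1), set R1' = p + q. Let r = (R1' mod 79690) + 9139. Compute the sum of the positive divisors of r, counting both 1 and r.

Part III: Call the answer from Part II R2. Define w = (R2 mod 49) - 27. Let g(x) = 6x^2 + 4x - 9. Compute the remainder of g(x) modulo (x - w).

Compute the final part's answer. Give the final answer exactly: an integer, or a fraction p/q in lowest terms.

551

Part I: total draws C(12,6) = 924; favorable C(6,1)*C(6,5) = 36; P = 3/77; answer 3/77
Part II: R1 = 3/77; threaded value p + q = 80; r = 9219; 9219 = 3 * 7 * 439; sigma = (1 + 3) * (1 + 7) * (1 + 439) = 4 * 8 * 440 = 14080; answer 14080
Part III: R2 = 14080; w = -10; remainder = value at the root: 6*(-10)^2 + 4*(-10)^1 - 9 = (600) + (-40) + (-9) = 551; answer 551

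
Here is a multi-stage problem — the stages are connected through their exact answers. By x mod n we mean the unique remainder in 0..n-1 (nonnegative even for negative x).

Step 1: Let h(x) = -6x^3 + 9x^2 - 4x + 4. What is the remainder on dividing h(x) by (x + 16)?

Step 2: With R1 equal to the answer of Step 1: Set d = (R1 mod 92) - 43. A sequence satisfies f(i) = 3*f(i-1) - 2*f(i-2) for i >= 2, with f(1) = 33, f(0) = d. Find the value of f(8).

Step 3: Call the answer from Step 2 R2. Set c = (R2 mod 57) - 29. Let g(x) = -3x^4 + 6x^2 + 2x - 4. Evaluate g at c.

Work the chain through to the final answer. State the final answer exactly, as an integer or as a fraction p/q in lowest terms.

Step 1: remainder = value at the root: -6*(-16)^3 + 9*(-16)^2 - 4*(-16)^1 + 4 = (24576) + (2304) + (64) + (4) = 26948; answer 26948
Step 2: R1 = 26948; d = 41; f(2) = 3*(33) - 2*(41) = 17; iterating: f(2)=17, f(3)=-15, f(4)=-79, f(5)=-207, f(6)=-463, f(7)=-975, f(8)=-1999; answer -1999
Step 3: R2 = -1999; c = 24; -3*(24)^4 + 6*(24)^2 + 2*(24)^1 - 4 = (-995328) + (3456) + (48) + (-4) = -991828; answer -991828

-991828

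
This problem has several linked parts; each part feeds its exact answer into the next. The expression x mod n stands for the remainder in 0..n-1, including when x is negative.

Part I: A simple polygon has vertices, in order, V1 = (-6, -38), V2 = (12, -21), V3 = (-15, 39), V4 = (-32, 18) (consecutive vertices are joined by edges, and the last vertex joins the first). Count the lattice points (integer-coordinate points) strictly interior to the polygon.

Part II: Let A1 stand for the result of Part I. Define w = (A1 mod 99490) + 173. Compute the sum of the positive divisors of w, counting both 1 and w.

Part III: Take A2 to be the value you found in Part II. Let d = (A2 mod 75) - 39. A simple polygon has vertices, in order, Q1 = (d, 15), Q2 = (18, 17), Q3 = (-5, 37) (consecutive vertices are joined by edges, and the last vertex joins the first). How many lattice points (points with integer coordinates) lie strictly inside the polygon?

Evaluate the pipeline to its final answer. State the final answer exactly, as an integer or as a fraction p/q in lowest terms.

532

Part I: cross terms: (-6*-21 - 12*-38)=582, (12*39 - -15*-21)=153, (-15*18 - -32*39)=978, (-32*-38 - -6*18)=1324; twice the area = |3037| = 3037; area = 3037/2; boundary points = 1 + 3 + 1 + 2 = 7; strictly interior points = area - boundary/2 + 1 = 1516; answer 1516
Part II: A1 = 1516; w = 1689; 1689 = 3 * 563; sigma = (1 + 3) * (1 + 563) = 4 * 564 = 2256; answer 2256
Part III: A2 = 2256; d = -33; cross terms: (-33*17 - 18*15)=-831, (18*37 - -5*17)=751, (-5*15 - -33*37)=1146; twice the area = |1066| = 1066; area = 533; boundary points = 1 + 1 + 2 = 4; strictly interior points = area - boundary/2 + 1 = 532; answer 532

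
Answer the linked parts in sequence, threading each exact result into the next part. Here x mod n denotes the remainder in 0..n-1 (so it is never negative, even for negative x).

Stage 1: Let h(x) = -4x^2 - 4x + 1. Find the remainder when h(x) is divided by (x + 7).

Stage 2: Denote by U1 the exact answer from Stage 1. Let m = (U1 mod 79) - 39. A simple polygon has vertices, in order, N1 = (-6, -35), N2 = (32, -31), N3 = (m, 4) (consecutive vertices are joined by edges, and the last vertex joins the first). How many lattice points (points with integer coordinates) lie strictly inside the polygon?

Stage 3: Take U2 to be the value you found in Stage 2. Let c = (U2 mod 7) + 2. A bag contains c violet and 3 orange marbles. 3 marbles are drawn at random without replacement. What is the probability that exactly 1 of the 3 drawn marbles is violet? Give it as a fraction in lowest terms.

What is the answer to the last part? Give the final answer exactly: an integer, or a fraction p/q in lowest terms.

Stage 1: remainder = value at the root: -4*(-7)^2 - 4*(-7)^1 + 1 = (-196) + (28) + (1) = -167; answer -167
Stage 2: U1 = -167; m = 31; cross terms: (-6*-31 - 32*-35)=1306, (32*4 - 31*-31)=1089, (31*-35 - -6*4)=-1061; twice the area = |1334| = 1334; area = 667; boundary points = 2 + 1 + 1 = 4; strictly interior points = area - boundary/2 + 1 = 666; answer 666
Stage 3: U2 = 666; c = 3; total draws C(6,3) = 20; favorable C(3,1)*C(3,2) = 9; P = 9/20; answer 9/20

9/20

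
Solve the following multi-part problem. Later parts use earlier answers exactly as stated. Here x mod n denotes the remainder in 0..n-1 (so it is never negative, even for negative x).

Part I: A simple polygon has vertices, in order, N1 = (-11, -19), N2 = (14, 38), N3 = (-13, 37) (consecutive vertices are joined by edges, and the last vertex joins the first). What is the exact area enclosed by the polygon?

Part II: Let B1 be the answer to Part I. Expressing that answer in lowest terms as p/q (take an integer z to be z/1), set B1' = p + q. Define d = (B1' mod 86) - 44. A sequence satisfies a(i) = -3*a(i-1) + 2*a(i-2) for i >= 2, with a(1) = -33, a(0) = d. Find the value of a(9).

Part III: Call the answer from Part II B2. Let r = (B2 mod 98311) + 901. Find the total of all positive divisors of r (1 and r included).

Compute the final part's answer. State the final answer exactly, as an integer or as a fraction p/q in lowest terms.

Part I: cross terms: (-11*38 - 14*-19)=-152, (14*37 - -13*38)=1012, (-13*-19 - -11*37)=654; twice the area = |1514| = 1514; area = 757; answer 757
Part II: B1 = 757; threaded value p + q = 758; d = 26; a(2) = -3*(-33) + 2*(26) = 151; iterating: a(2)=151, a(3)=-519, a(4)=1859, a(5)=-6615, a(6)=23563, a(7)=-83919, a(8)=298883, a(9)=-1064487; answer -1064487
Part III: B2 = -1064487; r = 17835; 17835 = 3 * 5 * 29 * 41; sigma = (1 + 3) * (1 + 5) * (1 + 29) * (1 + 41) = 4 * 6 * 30 * 42 = 30240; answer 30240

30240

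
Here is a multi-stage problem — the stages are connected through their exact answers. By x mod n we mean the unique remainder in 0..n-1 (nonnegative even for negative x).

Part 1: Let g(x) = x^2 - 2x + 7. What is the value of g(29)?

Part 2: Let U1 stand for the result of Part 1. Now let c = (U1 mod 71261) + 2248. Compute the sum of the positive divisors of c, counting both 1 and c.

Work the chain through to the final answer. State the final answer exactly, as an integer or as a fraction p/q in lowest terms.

5472

Part 1: 1*(29)^2 - 2*(29)^1 + 7 = (841) + (-58) + (7) = 790; answer 790
Part 2: U1 = 790; c = 3038; 3038 = 2 * 7^2 * 31; sigma = (1 + 2) * (1 + 7 + 49) * (1 + 31) = 3 * 57 * 32 = 5472; answer 5472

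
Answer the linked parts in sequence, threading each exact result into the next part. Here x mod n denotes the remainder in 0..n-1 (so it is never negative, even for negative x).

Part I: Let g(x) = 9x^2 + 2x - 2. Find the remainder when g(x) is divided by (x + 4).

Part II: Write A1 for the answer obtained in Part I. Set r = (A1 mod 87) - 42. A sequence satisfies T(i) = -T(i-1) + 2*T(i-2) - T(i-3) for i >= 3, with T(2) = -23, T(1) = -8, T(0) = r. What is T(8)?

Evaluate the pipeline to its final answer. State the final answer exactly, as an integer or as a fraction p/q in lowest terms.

-688

Part I: remainder = value at the root: 9*(-4)^2 + 2*(-4)^1 - 2 = (144) + (-8) + (-2) = 134; answer 134
Part II: A1 = 134; r = 5; T(3) = -1*(-23) + 2*(-8) - 1*(5) = 2; iterating: T(3)=2, T(4)=-40, T(5)=67, T(6)=-149, T(7)=323, T(8)=-688; answer -688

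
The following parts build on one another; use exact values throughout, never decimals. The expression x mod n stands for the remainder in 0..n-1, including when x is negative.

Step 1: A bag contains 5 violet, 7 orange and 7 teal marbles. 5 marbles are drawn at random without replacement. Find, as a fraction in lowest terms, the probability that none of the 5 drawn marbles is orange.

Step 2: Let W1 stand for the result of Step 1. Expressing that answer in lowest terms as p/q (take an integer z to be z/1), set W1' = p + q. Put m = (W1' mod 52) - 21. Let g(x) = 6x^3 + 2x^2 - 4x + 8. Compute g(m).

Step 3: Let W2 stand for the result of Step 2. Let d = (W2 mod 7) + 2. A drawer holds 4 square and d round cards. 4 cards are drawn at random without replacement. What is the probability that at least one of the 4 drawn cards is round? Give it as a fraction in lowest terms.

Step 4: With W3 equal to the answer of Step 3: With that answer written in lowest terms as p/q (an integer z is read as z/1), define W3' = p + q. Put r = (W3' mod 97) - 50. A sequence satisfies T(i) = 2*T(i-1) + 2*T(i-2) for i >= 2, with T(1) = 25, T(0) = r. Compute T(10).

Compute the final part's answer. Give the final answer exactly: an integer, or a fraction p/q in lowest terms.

Step 1: total draws C(19,5) = 11628; favorable C(12,5) = 792; P = 22/323; answer 22/323
Step 2: W1 = 22/323; threaded value p + q = 345; m = 12; 6*(12)^3 + 2*(12)^2 - 4*(12)^1 + 8 = (10368) + (288) + (-48) + (8) = 10616; answer 10616
Step 3: W2 = 10616; d = 6; total draws C(10,4) = 210; complement C(4,4) = 1; favorable 210 - 1 = 209; P = 209/210; answer 209/210
Step 4: W3 = 209/210; threaded value p + q = 419; r = -19; T(2) = 2*(25) + 2*(-19) = 12; iterating: T(2)=12, T(3)=74, T(4)=172, T(5)=492, T(6)=1328, T(7)=3640, T(8)=9936, T(9)=27152, T(10)=74176; answer 74176

74176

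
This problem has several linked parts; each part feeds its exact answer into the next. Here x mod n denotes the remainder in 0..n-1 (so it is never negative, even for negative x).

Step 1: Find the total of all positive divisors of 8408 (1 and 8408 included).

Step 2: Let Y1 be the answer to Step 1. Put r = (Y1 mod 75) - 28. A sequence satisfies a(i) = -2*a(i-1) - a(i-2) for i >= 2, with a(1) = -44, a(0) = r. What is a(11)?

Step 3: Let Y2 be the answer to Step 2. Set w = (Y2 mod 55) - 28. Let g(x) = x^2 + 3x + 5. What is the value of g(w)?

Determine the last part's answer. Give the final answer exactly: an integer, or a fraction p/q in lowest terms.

Step 1: 8408 = 2^3 * 1051; sigma = (1 + 2 + 4 + 8) * (1 + 1051) = 15 * 1052 = 15780; answer 15780
Step 2: Y1 = 15780; r = 2; a(2) = -2*(-44) - 1*(2) = 86; iterating: a(2)=86, a(3)=-128, a(4)=170, a(5)=-212, a(6)=254, a(7)=-296, a(8)=338, a(9)=-380, a(10)=422, a(11)=-464; answer -464
Step 3: Y2 = -464; w = 3; 1*(3)^2 + 3*(3)^1 + 5 = (9) + (9) + (5) = 23; answer 23

23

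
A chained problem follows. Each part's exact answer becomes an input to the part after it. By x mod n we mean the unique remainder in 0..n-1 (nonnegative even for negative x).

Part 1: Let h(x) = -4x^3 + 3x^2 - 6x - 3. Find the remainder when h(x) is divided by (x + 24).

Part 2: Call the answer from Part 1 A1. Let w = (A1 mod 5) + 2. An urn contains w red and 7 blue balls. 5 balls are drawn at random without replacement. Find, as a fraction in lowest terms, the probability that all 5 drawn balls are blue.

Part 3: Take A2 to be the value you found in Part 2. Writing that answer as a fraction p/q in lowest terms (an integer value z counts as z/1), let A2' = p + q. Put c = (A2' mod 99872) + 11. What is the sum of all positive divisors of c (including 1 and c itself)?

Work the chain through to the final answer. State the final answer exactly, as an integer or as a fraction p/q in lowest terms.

39

Part 1: remainder = value at the root: -4*(-24)^3 + 3*(-24)^2 - 6*(-24)^1 - 3 = (55296) + (1728) + (144) + (-3) = 57165; answer 57165
Part 2: A1 = 57165; w = 2; total draws C(9,5) = 126; favorable C(7,5) = 21; P = 1/6; answer 1/6
Part 3: A2 = 1/6; threaded value p + q = 7; c = 18; 18 = 2 * 3^2; sigma = (1 + 2) * (1 + 3 + 9) = 3 * 13 = 39; answer 39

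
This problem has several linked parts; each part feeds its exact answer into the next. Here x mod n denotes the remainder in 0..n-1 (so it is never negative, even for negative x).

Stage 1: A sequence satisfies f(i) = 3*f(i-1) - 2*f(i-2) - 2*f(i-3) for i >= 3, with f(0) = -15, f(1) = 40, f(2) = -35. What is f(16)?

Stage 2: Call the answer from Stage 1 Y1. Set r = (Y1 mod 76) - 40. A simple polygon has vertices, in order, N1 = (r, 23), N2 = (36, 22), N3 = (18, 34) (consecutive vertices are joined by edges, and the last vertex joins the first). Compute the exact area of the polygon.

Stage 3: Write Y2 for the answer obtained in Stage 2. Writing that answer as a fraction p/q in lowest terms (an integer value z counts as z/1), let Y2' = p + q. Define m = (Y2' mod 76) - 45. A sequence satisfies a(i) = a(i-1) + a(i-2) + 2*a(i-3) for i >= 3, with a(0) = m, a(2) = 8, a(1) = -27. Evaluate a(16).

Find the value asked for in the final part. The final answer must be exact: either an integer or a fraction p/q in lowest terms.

-243439

Stage 1: f(3) = 3*(-35) - 2*(40) - 2*(-15) = -155; iterating: f(3)=-155, f(4)=-475, f(5)=-1045, f(6)=-1875, f(7)=-2585, f(8)=-1915, f(9)=3175, f(10)=18525, f(11)=53055, f(12)=115765, f(13)=204135, f(14)=274765, f(15)=184495, f(16)=-404315; answer -404315
Stage 2: Y1 = -404315; r = -35; cross terms: (-35*22 - 36*23)=-1598, (36*34 - 18*22)=828, (18*23 - -35*34)=1604; twice the area = |834| = 834; area = 417; answer 417
Stage 3: Y2 = 417; threaded value p + q = 418; m = -7; a(3) = 1*(8) + 1*(-27) + 2*(-7) = -33; iterating: a(3)=-33, a(4)=-79, a(5)=-96, a(6)=-241, a(7)=-495, a(8)=-928, a(9)=-1905, a(10)=-3823, a(11)=-7584, a(12)=-15217, a(13)=-30447, a(14)=-60832, a(15)=-121713, a(16)=-243439; answer -243439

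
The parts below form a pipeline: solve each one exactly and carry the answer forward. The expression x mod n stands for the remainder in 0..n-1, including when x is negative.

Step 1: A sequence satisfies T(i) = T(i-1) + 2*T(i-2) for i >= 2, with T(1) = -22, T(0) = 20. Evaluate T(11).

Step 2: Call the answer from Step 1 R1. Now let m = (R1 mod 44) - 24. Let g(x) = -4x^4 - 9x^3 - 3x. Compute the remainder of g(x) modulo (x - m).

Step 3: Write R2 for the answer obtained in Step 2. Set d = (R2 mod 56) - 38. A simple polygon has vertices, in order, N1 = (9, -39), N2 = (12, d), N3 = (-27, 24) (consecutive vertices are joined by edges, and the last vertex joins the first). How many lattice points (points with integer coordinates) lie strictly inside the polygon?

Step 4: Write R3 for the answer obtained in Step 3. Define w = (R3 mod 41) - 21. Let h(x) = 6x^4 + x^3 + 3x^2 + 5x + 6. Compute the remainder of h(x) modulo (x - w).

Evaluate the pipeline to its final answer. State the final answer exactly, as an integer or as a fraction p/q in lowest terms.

40389

Step 1: T(2) = 1*(-22) + 2*(20) = 18; iterating: T(2)=18, T(3)=-26, T(4)=10, T(5)=-42, T(6)=-22, T(7)=-106, T(8)=-150, T(9)=-362, T(10)=-662, T(11)=-1386; answer -1386
Step 2: R1 = -1386; m = -2; remainder = value at the root: -4*(-2)^4 - 9*(-2)^3 - 3*(-2)^1 = (-64) + (72) + (6) = 14; answer 14
Step 3: R2 = 14; d = -24; cross terms: (9*-24 - 12*-39)=252, (12*24 - -27*-24)=-360, (-27*-39 - 9*24)=837; twice the area = |729| = 729; area = 729/2; boundary points = 3 + 3 + 9 = 15; strictly interior points = area - boundary/2 + 1 = 358; answer 358
Step 4: R3 = 358; w = 9; remainder = value at the root: 6*(9)^4 + 1*(9)^3 + 3*(9)^2 + 5*(9)^1 + 6 = (39366) + (729) + (243) + (45) + (6) = 40389; answer 40389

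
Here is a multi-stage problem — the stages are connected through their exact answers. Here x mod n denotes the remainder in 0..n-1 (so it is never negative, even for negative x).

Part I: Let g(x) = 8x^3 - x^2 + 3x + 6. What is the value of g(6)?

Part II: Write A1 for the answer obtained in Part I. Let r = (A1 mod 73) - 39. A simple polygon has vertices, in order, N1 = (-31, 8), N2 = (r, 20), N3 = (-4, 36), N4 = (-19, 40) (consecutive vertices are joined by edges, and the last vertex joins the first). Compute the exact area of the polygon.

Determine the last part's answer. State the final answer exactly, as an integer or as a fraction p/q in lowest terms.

508

Part I: 8*(6)^3 - 1*(6)^2 + 3*(6)^1 + 6 = (1728) + (-36) + (18) + (6) = 1716; answer 1716
Part II: A1 = 1716; r = -2; cross terms: (-31*20 - -2*8)=-604, (-2*36 - -4*20)=8, (-4*40 - -19*36)=524, (-19*8 - -31*40)=1088; twice the area = |1016| = 1016; area = 508; answer 508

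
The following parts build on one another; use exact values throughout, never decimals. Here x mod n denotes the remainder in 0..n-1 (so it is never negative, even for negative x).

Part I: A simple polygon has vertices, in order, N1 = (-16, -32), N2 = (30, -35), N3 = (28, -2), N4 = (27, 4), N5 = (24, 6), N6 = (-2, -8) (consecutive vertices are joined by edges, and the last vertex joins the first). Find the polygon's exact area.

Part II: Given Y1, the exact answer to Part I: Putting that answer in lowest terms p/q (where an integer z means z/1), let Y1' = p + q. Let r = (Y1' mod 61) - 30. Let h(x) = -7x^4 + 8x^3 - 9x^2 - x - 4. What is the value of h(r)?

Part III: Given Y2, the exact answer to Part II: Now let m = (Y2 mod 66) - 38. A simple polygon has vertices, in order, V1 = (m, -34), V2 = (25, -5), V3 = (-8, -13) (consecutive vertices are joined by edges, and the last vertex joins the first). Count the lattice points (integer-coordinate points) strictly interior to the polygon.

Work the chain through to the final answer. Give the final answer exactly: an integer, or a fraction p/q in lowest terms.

393

Part I: cross terms: (-16*-35 - 30*-32)=1520, (30*-2 - 28*-35)=920, (28*4 - 27*-2)=166, (27*6 - 24*4)=66, (24*-8 - -2*6)=-180, (-2*-32 - -16*-8)=-64; twice the area = |2428| = 2428; area = 1214; answer 1214
Part II: Y1 = 1214; threaded value p + q = 1215; r = 26; -7*(26)^4 + 8*(26)^3 - 9*(26)^2 - 1*(26)^1 - 4 = (-3198832) + (140608) + (-6084) + (-26) + (-4) = -3064338; answer -3064338
Part III: Y2 = -3064338; m = 4; cross terms: (4*-5 - 25*-34)=830, (25*-13 - -8*-5)=-365, (-8*-34 - 4*-13)=324; twice the area = |789| = 789; area = 789/2; boundary points = 1 + 1 + 3 = 5; strictly interior points = area - boundary/2 + 1 = 393; answer 393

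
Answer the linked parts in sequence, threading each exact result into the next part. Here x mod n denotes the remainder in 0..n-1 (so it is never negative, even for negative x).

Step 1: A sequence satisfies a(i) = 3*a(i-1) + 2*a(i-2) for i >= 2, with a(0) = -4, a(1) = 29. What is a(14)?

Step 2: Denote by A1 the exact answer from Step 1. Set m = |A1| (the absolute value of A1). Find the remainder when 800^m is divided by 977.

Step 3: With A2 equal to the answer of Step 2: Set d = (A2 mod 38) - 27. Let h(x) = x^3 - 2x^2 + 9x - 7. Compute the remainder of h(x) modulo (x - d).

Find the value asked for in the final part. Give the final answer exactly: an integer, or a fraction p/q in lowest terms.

Step 1: a(2) = 3*(29) + 2*(-4) = 79; iterating: a(2)=79, a(3)=295, a(4)=1043, a(5)=3719, a(6)=13243, a(7)=47167, a(8)=167987, a(9)=598295, a(10)=2130859, a(11)=7589167, a(12)=27029219, a(13)=96265991, a(14)=342856411; answer 342856411
Step 2: A1 = 342856411; m = 342856411; squarings mod 977: 800^1=800, 800^2=65, 800^4=317, 800^8=835, 800^16=624, 800^32=530, 800^64=501, 800^128=889, 800^256=905, 800^512=299, 800^1024=494, 800^2048=763, 800^4096=854, 800^8192=474, 800^16384=943, 800^32768=179, 800^65536=777, 800^131072=920, 800^262144=318, 800^524288=493, 800^1048576=753, 800^2097152=349, 800^4194304=653, 800^8388608=437, 800^16777216=454, 800^33554432=946, 800^67108864=961, 800^134217728=256, 800^268435456=77; 800^342856411 = 800^1 * 800^2 * 800^8 * 800^16 * 800^64 * 800^128 * 800^512 * 800^4096 * 800^32768 * 800^65536 * 800^131072 * 800^262144 * 800^524288 * 800^2097152 * 800^4194304 * 800^67108864 * 800^268435456 = 308 (mod 977); answer 308
Step 3: A2 = 308; d = -23; remainder = value at the root: 1*(-23)^3 - 2*(-23)^2 + 9*(-23)^1 - 7 = (-12167) + (-1058) + (-207) + (-7) = -13439; answer -13439

-13439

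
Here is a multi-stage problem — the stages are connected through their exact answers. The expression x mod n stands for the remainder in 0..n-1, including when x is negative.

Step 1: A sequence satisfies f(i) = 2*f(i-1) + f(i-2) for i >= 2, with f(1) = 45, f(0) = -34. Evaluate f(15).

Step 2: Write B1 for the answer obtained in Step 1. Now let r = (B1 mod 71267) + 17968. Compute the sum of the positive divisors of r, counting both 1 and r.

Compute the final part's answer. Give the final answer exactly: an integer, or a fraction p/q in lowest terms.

81440

Step 1: f(2) = 2*(45) + 1*(-34) = 56; iterating: f(2)=56, f(3)=157, f(4)=370, f(5)=897, f(6)=2164, f(7)=5225, f(8)=12614, f(9)=30453, f(10)=73520, f(11)=177493, f(12)=428506, f(13)=1034505, f(14)=2497516, f(15)=6029537; answer 6029537
Step 2: B1 = 6029537; r = 61077; 61077 = 3 * 20359; sigma = (1 + 3) * (1 + 20359) = 4 * 20360 = 81440; answer 81440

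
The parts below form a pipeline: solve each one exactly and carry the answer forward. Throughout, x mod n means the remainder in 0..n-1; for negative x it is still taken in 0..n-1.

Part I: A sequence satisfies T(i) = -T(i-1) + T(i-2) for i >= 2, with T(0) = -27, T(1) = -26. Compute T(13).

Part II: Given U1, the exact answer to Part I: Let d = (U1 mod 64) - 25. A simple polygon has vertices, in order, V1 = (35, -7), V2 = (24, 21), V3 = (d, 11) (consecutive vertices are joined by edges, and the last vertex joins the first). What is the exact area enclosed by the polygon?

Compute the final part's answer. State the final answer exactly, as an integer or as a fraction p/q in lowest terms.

Part I: T(2) = -1*(-26) + 1*(-27) = -1; iterating: T(2)=-1, T(3)=-25, T(4)=24, T(5)=-49, T(6)=73, T(7)=-122, T(8)=195, T(9)=-317, T(10)=512, T(11)=-829, T(12)=1341, T(13)=-2170; answer -2170
Part II: U1 = -2170; d = -19; cross terms: (35*21 - 24*-7)=903, (24*11 - -19*21)=663, (-19*-7 - 35*11)=-252; twice the area = |1314| = 1314; area = 657; answer 657

657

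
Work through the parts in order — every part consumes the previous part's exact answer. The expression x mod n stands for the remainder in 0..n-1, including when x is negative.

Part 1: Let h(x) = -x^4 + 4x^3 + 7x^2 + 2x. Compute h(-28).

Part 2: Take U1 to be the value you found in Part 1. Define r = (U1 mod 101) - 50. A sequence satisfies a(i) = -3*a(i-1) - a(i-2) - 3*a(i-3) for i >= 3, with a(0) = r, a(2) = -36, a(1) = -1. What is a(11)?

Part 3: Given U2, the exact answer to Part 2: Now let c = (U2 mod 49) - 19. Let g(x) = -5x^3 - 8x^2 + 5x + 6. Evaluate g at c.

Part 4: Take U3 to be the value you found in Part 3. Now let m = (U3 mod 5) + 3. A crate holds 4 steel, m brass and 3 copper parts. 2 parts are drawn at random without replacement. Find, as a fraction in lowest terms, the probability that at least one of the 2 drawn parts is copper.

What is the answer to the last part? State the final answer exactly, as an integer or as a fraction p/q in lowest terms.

11/26

Part 1: -1*(-28)^4 + 4*(-28)^3 + 7*(-28)^2 + 2*(-28)^1 = (-614656) + (-87808) + (5488) + (-56) = -697032; answer -697032
Part 2: U1 = -697032; r = 20; a(3) = -3*(-36) - 1*(-1) - 3*(20) = 49; iterating: a(3)=49, a(4)=-108, a(5)=383, a(6)=-1188, a(7)=3505, a(8)=-10476, a(9)=31487, a(10)=-94500, a(11)=283441; answer 283441
Part 3: U2 = 283441; c = 6; -5*(6)^3 - 8*(6)^2 + 5*(6)^1 + 6 = (-1080) + (-288) + (30) + (6) = -1332; answer -1332
Part 4: U3 = -1332; m = 6; total draws C(13,2) = 78; complement C(10,2) = 45; favorable 78 - 45 = 33; P = 11/26; answer 11/26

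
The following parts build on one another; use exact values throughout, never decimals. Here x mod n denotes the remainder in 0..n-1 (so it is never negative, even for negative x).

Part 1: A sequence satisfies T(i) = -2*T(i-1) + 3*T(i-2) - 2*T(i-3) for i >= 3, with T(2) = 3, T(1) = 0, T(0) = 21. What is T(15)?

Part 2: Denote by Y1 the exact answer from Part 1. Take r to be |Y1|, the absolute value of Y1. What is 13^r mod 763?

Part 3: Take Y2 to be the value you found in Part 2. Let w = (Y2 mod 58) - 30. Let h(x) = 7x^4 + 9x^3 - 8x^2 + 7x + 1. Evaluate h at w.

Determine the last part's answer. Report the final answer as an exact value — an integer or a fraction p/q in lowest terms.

178712

Part 1: T(3) = -2*(3) + 3*(0) - 2*(21) = -48; iterating: T(3)=-48, T(4)=105, T(5)=-360, T(6)=1131, T(7)=-3552, T(8)=11217, T(9)=-35352, T(10)=111459, T(11)=-351408, T(12)=1107897, T(13)=-3492936, T(14)=11012379, T(15)=-34719360; answer -34719360
Part 2: Y1 = -34719360; r = 34719360; squarings mod 763: 13^1=13, 13^2=169, 13^4=330, 13^8=554, 13^16=190, 13^32=239, 13^64=659, 13^128=134, 13^256=407, 13^512=78, 13^1024=743, 13^2048=400, 13^4096=533, 13^8192=253, 13^16384=680, 13^32768=22, 13^65536=484, 13^131072=15, 13^262144=225, 13^524288=267, 13^1048576=330, 13^2097152=554, 13^4194304=190, 13^8388608=239, 13^16777216=659, 13^33554432=134; 13^34719360 = 13^128 * 13^512 * 13^1024 * 13^16384 * 13^32768 * 13^65536 * 13^1048576 * 13^33554432 = 365 (mod 763); answer 365
Part 3: Y2 = 365; w = -13; 7*(-13)^4 + 9*(-13)^3 - 8*(-13)^2 + 7*(-13)^1 + 1 = (199927) + (-19773) + (-1352) + (-91) + (1) = 178712; answer 178712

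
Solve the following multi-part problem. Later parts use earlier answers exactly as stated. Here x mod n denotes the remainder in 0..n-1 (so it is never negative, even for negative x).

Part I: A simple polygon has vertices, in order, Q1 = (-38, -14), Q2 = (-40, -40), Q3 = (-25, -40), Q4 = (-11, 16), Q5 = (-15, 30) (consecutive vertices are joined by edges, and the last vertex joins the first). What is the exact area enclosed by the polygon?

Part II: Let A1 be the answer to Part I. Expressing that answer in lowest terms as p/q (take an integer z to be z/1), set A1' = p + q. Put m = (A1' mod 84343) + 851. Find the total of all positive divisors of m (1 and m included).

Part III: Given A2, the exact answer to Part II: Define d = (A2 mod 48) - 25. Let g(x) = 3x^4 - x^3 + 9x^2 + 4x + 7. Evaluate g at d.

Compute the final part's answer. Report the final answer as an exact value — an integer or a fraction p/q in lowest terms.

Part I: cross terms: (-38*-40 - -40*-14)=960, (-40*-40 - -25*-40)=600, (-25*16 - -11*-40)=-840, (-11*30 - -15*16)=-90, (-15*-14 - -38*30)=1350; twice the area = |1980| = 1980; area = 990; answer 990
Part II: A1 = 990; threaded value p + q = 991; m = 1842; 1842 = 2 * 3 * 307; sigma = (1 + 2) * (1 + 3) * (1 + 307) = 3 * 4 * 308 = 3696; answer 3696
Part III: A2 = 3696; d = -25; 3*(-25)^4 - 1*(-25)^3 + 9*(-25)^2 + 4*(-25)^1 + 7 = (1171875) + (15625) + (5625) + (-100) + (7) = 1193032; answer 1193032

1193032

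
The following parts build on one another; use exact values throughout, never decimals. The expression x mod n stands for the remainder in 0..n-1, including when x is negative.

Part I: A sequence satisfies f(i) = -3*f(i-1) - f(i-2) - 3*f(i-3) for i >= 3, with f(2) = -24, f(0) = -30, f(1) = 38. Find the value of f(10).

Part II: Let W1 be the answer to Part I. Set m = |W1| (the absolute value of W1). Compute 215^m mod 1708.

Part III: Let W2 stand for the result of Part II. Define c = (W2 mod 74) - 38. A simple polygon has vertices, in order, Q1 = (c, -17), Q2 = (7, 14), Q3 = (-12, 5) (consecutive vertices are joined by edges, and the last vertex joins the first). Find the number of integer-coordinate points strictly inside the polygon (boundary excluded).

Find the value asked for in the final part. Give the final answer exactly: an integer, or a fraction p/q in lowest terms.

96

Part I: f(3) = -3*(-24) - 1*(38) - 3*(-30) = 124; iterating: f(3)=124, f(4)=-462, f(5)=1334, f(6)=-3912, f(7)=11788, f(8)=-35454, f(9)=106310, f(10)=-318840; answer -318840
Part II: W1 = -318840; m = 318840; squarings mod 1708: 215^1=215, 215^2=109, 215^4=1633, 215^8=501, 215^16=1633, 215^32=501, 215^64=1633, 215^128=501, 215^256=1633, 215^512=501, 215^1024=1633, 215^2048=501, 215^4096=1633, 215^8192=501, 215^16384=1633, 215^32768=501, 215^65536=1633, 215^131072=501, 215^262144=1633; 215^318840 = 215^8 * 215^16 * 215^32 * 215^64 * 215^256 * 215^1024 * 215^2048 * 215^4096 * 215^16384 * 215^32768 * 215^262144 = 1 (mod 1708); answer 1
Part III: W2 = 1; c = -37; cross terms: (-37*14 - 7*-17)=-399, (7*5 - -12*14)=203, (-12*-17 - -37*5)=389; twice the area = |193| = 193; area = 193/2; boundary points = 1 + 1 + 1 = 3; strictly interior points = area - boundary/2 + 1 = 96; answer 96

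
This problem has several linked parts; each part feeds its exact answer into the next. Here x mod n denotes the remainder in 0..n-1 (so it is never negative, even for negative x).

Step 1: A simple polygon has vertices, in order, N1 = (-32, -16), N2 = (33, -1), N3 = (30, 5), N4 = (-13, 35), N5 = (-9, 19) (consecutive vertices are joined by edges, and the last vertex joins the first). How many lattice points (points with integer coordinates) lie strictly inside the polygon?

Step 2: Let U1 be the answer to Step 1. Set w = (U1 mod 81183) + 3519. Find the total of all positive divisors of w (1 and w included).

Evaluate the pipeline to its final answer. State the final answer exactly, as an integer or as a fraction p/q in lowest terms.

8352

Step 1: cross terms: (-32*-1 - 33*-16)=560, (33*5 - 30*-1)=195, (30*35 - -13*5)=1115, (-13*19 - -9*35)=68, (-9*-16 - -32*19)=752; twice the area = |2690| = 2690; area = 1345; boundary points = 5 + 3 + 1 + 4 + 1 = 14; strictly interior points = area - boundary/2 + 1 = 1339; answer 1339
Step 2: U1 = 1339; w = 4858; 4858 = 2 * 7 * 347; sigma = (1 + 2) * (1 + 7) * (1 + 347) = 3 * 8 * 348 = 8352; answer 8352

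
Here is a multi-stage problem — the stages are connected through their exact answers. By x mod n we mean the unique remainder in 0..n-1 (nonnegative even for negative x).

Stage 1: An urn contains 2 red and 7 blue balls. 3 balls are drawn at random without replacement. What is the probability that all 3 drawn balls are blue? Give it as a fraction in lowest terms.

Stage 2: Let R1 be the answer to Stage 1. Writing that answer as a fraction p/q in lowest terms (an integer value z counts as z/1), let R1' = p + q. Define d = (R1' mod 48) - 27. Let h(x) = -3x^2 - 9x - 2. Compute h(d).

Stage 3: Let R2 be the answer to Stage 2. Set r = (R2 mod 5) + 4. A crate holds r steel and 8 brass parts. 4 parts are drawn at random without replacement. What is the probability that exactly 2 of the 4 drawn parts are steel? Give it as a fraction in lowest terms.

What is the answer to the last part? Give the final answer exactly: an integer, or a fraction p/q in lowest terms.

28/65

Stage 1: total draws C(9,3) = 84; favorable C(7,3) = 35; P = 5/12; answer 5/12
Stage 2: R1 = 5/12; threaded value p + q = 17; d = -10; -3*(-10)^2 - 9*(-10)^1 - 2 = (-300) + (90) + (-2) = -212; answer -212
Stage 3: R2 = -212; r = 7; total draws C(15,4) = 1365; favorable C(7,2)*C(8,2) = 588; P = 28/65; answer 28/65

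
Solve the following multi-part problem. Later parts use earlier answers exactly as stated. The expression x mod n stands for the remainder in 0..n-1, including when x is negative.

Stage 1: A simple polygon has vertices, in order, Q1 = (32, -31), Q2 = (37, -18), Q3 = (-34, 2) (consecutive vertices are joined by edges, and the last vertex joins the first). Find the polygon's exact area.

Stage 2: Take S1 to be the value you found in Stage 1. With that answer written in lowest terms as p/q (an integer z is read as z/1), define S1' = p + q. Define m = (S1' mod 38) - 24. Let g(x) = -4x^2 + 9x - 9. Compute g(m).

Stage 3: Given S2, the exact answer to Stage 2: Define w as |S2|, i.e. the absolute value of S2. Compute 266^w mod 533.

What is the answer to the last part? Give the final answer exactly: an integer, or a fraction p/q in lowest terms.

529

Stage 1: cross terms: (32*-18 - 37*-31)=571, (37*2 - -34*-18)=-538, (-34*-31 - 32*2)=990; twice the area = |1023| = 1023; area = 1023/2; answer 1023/2
Stage 2: S1 = 1023/2; threaded value p + q = 1025; m = 13; -4*(13)^2 + 9*(13)^1 - 9 = (-676) + (117) + (-9) = -568; answer -568
Stage 3: S2 = -568; w = 568; squarings mod 533: 266^1=266, 266^2=400, 266^4=100, 266^8=406, 266^16=139, 266^32=133, 266^64=100, 266^128=406, 266^256=139, 266^512=133; 266^568 = 266^8 * 266^16 * 266^32 * 266^512 = 529 (mod 533); answer 529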